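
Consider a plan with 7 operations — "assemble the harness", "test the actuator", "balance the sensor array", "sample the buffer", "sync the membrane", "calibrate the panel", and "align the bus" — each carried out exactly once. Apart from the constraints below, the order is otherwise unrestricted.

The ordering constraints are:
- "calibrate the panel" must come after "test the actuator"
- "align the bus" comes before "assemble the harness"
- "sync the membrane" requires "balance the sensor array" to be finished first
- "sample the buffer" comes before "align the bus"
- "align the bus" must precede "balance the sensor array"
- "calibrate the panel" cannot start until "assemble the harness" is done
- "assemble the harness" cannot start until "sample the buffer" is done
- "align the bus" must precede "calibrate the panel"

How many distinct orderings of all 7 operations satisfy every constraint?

32

The operations with no prerequisites are "test the actuator", "sample the buffer"; any of them can be placed first.
Counting all ways to extend the partial order to a total order gives 32.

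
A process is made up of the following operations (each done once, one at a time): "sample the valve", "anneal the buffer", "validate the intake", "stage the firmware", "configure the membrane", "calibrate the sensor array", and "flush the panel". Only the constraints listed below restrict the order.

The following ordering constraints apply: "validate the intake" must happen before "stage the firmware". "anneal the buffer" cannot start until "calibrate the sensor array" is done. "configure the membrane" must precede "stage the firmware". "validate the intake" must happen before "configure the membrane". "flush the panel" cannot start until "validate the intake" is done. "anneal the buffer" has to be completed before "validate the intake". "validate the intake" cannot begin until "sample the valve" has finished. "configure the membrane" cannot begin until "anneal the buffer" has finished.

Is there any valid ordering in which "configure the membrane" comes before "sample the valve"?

No

The constraints give a chain "sample the valve" → "validate the intake" → "configure the membrane", which forces "sample the valve" before "configure the membrane".
So no valid ordering can have "configure the membrane" before "sample the valve".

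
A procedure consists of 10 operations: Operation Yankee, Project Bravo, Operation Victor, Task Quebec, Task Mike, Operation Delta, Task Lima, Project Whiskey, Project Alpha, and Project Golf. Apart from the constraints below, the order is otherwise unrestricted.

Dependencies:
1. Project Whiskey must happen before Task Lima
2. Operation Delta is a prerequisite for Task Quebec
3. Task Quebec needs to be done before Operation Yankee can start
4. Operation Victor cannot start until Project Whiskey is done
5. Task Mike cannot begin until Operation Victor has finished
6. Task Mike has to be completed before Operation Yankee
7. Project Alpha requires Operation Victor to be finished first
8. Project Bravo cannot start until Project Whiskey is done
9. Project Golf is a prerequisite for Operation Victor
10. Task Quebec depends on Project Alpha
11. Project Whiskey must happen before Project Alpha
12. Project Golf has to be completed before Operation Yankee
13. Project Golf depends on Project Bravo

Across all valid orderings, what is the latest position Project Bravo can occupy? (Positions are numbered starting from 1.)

The operations that are forced after Project Bravo, directly or by a chain of constraints, are Operation Yankee, Operation Victor, Task Quebec, Task Mike, Project Alpha, Project Golf. That's 6 operations.
So at least 6 operations follow Project Bravo, putting Project Bravo no later than position 4. That position is achievable by scheduling everything else first.

4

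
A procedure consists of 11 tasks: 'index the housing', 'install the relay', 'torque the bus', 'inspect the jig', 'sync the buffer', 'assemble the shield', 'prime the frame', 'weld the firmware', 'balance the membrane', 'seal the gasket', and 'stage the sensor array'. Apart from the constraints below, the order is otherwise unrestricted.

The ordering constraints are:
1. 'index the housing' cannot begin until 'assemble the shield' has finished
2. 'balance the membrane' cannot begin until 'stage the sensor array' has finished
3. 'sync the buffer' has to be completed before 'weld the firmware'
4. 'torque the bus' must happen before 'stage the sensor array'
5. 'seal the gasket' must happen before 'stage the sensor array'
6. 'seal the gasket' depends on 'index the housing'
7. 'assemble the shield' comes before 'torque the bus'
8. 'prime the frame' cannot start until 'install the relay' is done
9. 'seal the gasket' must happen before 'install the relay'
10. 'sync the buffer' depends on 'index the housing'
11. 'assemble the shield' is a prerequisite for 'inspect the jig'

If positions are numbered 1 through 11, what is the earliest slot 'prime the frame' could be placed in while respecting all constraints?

5

Working backwards through the constraints from 'prime the frame', its full set of required predecessors is 'index the housing', 'install the relay', 'assemble the shield', 'seal the gasket' — 4 of them.
So at minimum 4 tasks come before 'prime the frame', putting 'prime the frame' no earlier than position 5. That position is achievable by scheduling exactly those predecessors first.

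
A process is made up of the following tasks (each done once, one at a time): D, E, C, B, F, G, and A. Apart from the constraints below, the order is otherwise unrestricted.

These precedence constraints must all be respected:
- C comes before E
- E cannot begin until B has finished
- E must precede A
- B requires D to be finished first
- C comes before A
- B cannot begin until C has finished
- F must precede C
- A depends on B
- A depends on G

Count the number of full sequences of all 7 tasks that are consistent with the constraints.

3 tasks have no prerequisites (D, F, G), so any of them could come first.
Systematically extending each partial ordering one task at a time and counting, there are 18 complete orderings.

18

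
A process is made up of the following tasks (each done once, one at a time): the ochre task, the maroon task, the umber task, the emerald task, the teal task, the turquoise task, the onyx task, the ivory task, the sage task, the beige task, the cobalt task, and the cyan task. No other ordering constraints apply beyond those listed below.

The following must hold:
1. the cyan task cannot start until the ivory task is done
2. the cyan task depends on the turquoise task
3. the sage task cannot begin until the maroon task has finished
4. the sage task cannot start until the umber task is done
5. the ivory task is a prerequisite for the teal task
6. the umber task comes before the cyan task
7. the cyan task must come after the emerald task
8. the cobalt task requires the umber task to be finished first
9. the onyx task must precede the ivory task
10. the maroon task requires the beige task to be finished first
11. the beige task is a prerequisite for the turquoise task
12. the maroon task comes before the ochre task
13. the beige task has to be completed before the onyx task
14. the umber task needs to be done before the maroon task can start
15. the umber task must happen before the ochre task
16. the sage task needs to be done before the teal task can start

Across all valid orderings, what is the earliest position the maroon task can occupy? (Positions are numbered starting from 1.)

3

Every task that must precede the maroon task has to come before it. Tracing all chains that end at the maroon task, those tasks are: the umber task, the beige task — 2 in total.
So at minimum 2 tasks come before the maroon task, putting the maroon task no earlier than position 3. That position is achievable by scheduling exactly those predecessors first.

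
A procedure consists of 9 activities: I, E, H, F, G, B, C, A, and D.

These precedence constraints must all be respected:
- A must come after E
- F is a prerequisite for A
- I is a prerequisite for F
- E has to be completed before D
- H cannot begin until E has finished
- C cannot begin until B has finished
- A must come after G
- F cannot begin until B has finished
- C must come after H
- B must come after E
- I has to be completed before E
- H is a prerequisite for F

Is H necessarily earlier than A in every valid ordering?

Chaining the stated constraints: H → F → A.
That forces H before A in every valid schedule.

Yes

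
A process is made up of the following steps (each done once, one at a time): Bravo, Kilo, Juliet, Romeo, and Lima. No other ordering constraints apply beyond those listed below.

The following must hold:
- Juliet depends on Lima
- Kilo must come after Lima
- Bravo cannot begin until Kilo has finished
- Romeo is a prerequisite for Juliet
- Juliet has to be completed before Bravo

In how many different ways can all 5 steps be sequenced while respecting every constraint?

2 steps have no prerequisites (Romeo, Lima), so any of them could come first.
Enumerating by repeatedly choosing an available step (one whose prerequisites are all placed) gives 5 distinct complete orderings.

5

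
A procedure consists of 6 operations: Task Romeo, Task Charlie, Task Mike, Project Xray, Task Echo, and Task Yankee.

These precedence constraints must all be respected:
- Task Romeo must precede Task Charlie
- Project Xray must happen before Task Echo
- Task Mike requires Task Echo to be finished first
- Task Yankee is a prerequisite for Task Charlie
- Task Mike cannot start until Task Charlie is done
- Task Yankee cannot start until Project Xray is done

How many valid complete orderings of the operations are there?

The operations with no prerequisites are Task Romeo, Project Xray; any of them can be placed first.
Enumerating by repeatedly choosing an available operation (one whose prerequisites are all placed) gives 11 distinct complete orderings.

11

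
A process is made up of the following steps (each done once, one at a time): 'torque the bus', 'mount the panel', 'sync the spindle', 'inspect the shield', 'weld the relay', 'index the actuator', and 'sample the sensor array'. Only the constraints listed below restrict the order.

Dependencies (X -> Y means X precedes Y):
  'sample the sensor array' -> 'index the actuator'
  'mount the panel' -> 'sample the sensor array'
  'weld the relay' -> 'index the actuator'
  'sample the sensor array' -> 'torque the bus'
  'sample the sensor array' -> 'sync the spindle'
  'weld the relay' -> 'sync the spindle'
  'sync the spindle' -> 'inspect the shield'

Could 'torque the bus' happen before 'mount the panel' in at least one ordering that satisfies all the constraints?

Following 'mount the panel' → 'sample the sensor array' → 'torque the bus', 'mount the panel' must precede 'torque the bus' in every valid ordering.
Hence 'torque the bus' can never be scheduled before 'mount the panel'.

No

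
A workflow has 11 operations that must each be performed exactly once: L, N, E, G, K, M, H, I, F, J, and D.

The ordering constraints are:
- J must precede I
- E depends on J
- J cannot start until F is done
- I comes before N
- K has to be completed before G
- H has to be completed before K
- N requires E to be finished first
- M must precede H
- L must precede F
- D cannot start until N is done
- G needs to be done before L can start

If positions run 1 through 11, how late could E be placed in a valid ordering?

Following every chain forward from E, the operations that must come later are N, D — 2 of them.
So at least 2 operations follow E, putting E no later than position 9. That position is achievable by scheduling everything else first.

9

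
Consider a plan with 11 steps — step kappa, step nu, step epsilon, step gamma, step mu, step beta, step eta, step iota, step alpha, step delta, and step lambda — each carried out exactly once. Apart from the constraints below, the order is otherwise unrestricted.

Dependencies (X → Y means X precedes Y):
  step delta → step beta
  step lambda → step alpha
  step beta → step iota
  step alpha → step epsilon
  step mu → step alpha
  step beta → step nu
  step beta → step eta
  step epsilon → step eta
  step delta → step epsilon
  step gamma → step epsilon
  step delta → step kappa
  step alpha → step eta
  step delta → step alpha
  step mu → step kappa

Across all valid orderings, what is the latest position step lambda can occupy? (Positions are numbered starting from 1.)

8

Every step that must follow step lambda has to come after it. Tracing all chains starting from step lambda, those steps are: step epsilon, step eta, step alpha — 3 in total.
With 3 mandatory successors out of 11 steps total, the latest slot for step lambda is 11−3 = 8, and it's reachable by doing all non-successors before step lambda.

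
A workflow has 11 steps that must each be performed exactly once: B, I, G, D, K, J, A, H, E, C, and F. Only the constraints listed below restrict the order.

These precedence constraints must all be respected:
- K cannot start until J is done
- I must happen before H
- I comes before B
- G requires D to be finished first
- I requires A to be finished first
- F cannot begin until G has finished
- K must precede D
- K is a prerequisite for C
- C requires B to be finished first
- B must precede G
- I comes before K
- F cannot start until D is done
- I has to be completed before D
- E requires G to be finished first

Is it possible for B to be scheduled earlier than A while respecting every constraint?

There is a dependency chain A → I → B, so B always comes after A.
So no valid ordering can have B before A.

No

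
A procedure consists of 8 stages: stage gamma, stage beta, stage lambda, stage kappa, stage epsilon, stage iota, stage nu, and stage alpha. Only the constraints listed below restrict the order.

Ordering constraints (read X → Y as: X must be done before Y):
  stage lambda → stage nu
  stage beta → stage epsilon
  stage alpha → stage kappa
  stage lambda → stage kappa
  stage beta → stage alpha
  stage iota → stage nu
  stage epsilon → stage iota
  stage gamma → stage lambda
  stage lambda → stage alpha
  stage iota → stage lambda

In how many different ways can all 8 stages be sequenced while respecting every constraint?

12

The stages with no prerequisites are stage gamma, stage beta; any of them can be placed first.
Enumerating by repeatedly choosing an available stage (one whose prerequisites are all placed) gives 12 distinct complete orderings.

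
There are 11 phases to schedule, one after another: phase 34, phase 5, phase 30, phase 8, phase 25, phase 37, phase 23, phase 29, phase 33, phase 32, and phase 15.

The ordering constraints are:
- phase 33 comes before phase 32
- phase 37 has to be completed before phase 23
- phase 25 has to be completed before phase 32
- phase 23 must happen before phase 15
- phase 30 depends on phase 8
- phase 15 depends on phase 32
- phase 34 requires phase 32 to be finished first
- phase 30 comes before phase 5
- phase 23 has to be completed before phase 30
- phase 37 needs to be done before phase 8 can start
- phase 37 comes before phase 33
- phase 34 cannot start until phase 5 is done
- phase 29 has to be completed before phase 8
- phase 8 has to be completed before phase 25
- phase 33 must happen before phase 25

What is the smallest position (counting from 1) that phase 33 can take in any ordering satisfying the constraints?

The only phase forced before phase 33 (directly or transitively) is phase 37.
So at minimum 1 phase comes before phase 33, putting phase 33 no earlier than position 2. That position is achievable by scheduling exactly that predecessor first.

2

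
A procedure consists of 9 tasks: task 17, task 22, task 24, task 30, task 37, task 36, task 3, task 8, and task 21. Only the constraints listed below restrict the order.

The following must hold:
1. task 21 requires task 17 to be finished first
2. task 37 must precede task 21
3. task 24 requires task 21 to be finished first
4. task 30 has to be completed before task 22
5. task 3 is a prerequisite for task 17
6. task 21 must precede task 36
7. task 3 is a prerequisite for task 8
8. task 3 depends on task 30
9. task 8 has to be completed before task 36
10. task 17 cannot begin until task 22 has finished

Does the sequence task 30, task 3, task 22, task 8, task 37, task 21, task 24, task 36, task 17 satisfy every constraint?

No

Here task 17 comes after task 21.
That contradicts the constraint that task 17 must precede task 21.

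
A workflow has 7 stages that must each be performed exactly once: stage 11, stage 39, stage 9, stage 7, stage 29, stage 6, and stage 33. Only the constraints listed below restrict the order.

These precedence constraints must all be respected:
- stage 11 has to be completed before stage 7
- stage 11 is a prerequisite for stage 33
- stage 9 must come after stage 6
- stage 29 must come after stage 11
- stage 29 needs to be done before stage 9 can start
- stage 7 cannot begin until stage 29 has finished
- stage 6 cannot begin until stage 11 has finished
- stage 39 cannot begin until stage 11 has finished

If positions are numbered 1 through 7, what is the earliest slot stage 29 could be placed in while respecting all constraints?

The only stage forced before stage 29 (directly or transitively) is stage 11.
So at minimum 1 stage comes before stage 29, putting stage 29 no earlier than position 2. That position is achievable by scheduling exactly that predecessor first.

2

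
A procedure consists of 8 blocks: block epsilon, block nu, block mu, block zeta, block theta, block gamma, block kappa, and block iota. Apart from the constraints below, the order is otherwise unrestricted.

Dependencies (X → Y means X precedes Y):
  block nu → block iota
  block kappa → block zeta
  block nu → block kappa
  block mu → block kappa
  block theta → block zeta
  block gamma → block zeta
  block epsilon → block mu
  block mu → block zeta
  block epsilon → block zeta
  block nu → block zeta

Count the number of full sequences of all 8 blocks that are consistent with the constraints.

468

The blocks with no prerequisites are block epsilon, block nu, block theta, block gamma; any of them can be placed first.
Counting all ways to extend the partial order to a total order gives 468.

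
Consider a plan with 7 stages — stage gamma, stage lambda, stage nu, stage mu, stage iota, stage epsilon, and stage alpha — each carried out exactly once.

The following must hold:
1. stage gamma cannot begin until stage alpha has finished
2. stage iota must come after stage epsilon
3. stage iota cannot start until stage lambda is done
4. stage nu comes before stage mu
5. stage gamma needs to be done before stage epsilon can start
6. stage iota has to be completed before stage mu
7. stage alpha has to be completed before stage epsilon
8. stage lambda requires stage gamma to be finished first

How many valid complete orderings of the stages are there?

12

The stages with no prerequisites are stage nu, stage alpha; any of them can be placed first.
Enumerating by repeatedly choosing an available stage (one whose prerequisites are all placed) gives 12 distinct complete orderings.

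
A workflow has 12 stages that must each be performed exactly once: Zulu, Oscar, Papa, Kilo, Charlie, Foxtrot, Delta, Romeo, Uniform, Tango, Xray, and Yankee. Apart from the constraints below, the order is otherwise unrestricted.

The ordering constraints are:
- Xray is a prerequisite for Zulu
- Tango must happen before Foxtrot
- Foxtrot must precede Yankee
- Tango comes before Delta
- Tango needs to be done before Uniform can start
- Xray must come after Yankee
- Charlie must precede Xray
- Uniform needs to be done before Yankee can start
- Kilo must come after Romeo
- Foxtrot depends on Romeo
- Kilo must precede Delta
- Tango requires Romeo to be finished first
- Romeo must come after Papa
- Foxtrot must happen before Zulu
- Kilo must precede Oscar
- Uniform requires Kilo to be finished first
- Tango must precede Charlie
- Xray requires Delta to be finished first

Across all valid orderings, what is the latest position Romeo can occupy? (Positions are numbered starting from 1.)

The stages that are forced after Romeo, directly or by a chain of constraints, are Zulu, Oscar, Kilo, Charlie, Foxtrot, Delta, Uniform, Tango, Xray, Yankee. That's 10 stages.
So at least 10 stages follow Romeo, putting Romeo no later than position 2. That position is achievable by scheduling everything else first.

2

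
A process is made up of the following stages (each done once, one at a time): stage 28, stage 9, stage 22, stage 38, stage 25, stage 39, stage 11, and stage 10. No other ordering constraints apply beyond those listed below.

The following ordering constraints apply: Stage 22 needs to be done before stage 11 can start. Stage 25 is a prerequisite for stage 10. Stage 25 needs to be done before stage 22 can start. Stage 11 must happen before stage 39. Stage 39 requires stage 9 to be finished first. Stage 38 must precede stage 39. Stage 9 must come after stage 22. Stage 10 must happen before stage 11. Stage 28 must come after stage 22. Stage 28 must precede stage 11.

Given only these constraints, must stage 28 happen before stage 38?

Stage 28 and stage 38 are not related by any chain of constraints.
So stage 28 can come before stage 38 or after — it is not forced.

No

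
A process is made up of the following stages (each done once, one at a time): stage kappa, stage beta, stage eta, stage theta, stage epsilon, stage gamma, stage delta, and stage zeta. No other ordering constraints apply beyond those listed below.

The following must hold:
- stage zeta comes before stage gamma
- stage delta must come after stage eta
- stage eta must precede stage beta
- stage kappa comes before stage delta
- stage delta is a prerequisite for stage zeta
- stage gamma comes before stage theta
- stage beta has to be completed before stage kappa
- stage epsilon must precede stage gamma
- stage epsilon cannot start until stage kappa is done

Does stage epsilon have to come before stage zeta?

No chain of constraints connects stage epsilon to stage zeta in either direction.
There exist valid orderings with stage zeta before stage epsilon, so stage epsilon is not required to come first.

No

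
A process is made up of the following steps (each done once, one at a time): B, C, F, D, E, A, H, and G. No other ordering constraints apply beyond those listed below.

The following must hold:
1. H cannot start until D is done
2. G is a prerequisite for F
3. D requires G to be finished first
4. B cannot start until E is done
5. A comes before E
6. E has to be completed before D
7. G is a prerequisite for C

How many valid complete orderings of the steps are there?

288

The steps with no prerequisites are A, G; any of them can be placed first.
Counting all ways to extend the partial order to a total order gives 288.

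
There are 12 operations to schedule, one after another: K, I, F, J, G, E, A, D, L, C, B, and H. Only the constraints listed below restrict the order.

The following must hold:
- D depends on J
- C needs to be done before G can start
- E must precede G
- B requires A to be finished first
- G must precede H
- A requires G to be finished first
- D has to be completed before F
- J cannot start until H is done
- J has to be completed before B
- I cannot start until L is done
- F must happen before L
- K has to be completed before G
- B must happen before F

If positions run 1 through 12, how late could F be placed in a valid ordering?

The operations that are forced after F, directly or by a chain of constraints, are I, L. That's 2 operations.
So at least 2 operations follow F, putting F no later than position 10. That position is achievable by scheduling everything else first.

10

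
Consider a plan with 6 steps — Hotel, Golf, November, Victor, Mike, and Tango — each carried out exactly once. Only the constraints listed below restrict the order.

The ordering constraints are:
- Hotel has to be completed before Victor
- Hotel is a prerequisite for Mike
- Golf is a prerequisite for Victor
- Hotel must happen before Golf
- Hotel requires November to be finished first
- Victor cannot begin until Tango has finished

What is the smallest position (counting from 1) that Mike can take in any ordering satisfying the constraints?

3

Working backwards through the constraints from Mike, its full set of required predecessors is Hotel, November — 2 of them.
With 2 mandatory predecessors, the earliest Mike can sit is position 2+1 = 3, and placing just those 2 first achieves it.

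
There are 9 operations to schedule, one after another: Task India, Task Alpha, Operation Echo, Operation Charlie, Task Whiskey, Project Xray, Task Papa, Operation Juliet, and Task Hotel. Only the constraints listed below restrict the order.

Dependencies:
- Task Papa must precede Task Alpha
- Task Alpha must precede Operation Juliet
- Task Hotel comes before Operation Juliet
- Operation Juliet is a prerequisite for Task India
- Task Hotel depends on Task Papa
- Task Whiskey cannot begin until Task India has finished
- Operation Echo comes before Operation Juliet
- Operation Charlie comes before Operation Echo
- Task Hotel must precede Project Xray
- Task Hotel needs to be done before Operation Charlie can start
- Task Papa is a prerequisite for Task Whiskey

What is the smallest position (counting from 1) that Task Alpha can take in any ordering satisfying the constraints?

The only operation forced before Task Alpha (directly or transitively) is Task Papa.
With 1 mandatory predecessor, the earliest Task Alpha can sit is position 1+1 = 2, and placing just that one first achieves it.

2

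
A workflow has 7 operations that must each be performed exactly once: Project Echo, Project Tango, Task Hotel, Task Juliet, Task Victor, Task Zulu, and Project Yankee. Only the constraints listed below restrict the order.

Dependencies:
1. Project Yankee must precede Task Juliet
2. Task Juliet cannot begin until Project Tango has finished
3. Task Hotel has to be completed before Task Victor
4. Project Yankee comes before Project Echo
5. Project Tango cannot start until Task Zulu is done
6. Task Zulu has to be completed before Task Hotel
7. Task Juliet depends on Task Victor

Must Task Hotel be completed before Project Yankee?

No chain of constraints connects Task Hotel to Project Yankee in either direction.
A valid ordering placing Project Yankee before Task Hotel exists, so the answer is no.

No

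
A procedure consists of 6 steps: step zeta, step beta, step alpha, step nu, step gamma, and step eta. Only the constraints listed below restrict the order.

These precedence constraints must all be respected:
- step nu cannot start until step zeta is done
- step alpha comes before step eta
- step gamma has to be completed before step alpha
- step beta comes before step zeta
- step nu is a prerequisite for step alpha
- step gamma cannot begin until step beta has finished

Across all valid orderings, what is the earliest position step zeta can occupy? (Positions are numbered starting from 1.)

2

Working backwards through the constraints from step zeta, its only required predecessor is step beta.
So at minimum 1 step comes before step zeta, putting step zeta no earlier than position 2. That position is achievable by scheduling exactly that predecessor first.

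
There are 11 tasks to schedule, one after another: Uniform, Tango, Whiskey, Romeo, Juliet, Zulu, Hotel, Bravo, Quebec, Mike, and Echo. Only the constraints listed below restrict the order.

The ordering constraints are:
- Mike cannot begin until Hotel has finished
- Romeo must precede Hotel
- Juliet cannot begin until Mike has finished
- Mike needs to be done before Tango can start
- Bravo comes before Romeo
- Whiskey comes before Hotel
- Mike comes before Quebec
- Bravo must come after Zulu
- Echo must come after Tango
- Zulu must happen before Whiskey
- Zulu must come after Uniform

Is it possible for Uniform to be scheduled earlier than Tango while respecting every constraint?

Yes

The constraints force Uniform before Tango, so yes — every valid ordering has Uniform earlier.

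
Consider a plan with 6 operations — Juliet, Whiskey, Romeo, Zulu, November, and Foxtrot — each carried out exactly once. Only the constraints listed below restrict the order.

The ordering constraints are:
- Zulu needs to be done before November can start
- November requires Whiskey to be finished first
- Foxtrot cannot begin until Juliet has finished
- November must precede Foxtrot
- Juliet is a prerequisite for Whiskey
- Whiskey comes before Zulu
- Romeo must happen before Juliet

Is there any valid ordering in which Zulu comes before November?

Zulu is actually forced before November by the constraints, so certainly some valid ordering has Zulu first.

Yes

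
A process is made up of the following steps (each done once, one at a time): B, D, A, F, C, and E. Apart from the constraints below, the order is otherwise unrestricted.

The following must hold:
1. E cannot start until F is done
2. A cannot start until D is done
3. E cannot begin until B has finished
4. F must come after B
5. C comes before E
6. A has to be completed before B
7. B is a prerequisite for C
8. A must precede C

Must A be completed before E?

Yes

Chaining the stated constraints: A → B → E.
That forces A before E in every valid schedule.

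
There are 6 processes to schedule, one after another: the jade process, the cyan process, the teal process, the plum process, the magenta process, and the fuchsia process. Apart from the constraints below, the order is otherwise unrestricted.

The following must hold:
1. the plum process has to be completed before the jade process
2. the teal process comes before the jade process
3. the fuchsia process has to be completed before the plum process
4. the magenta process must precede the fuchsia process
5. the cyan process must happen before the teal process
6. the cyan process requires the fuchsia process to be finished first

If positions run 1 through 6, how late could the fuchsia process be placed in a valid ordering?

Every process that must follow the fuchsia process has to come after it. Tracing all chains starting from the fuchsia process, those processes are: the jade process, the cyan process, the teal process, the plum process — 4 in total.
With 4 mandatory successors out of 6 processes total, the latest slot for the fuchsia process is 6−4 = 2, and it's reachable by doing all non-successors before the fuchsia process.

2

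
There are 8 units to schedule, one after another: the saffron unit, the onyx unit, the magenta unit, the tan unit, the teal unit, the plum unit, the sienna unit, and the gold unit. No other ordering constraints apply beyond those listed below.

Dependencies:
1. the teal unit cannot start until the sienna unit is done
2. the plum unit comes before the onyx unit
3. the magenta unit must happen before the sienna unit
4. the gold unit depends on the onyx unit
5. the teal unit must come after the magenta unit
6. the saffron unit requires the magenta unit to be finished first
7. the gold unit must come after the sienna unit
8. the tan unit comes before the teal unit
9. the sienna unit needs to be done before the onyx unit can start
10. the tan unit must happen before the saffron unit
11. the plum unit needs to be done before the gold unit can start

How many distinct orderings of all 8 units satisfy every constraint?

The units with no prerequisites are the magenta unit, the tan unit, the plum unit; any of them can be placed first.
Systematically extending each partial ordering one unit at a time and counting, there are 224 complete orderings.

224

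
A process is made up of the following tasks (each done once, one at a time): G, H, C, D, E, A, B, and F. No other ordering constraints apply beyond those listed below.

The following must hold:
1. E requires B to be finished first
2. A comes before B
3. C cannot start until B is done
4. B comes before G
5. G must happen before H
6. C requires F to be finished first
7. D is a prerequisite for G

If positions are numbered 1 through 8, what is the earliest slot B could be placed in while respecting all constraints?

2

Working backwards through the constraints from B, its only required predecessor is A.
So at minimum 1 task comes before B, putting B no earlier than position 2. That position is achievable by scheduling exactly that predecessor first.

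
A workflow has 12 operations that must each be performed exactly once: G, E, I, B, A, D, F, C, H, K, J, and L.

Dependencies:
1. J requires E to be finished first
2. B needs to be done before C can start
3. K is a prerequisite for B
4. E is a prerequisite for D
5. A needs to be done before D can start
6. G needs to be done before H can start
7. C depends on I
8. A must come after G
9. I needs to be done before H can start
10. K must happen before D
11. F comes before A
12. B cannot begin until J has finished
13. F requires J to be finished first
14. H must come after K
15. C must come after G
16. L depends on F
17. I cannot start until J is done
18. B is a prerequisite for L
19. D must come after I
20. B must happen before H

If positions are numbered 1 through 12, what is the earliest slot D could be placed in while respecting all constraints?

Every operation that must precede D has to come before it. Tracing all chains that end at D, those operations are: G, E, I, A, F, K, J — 7 in total.
So at minimum 7 operations come before D, putting D no earlier than position 8. That position is achievable by scheduling exactly those predecessors first.

8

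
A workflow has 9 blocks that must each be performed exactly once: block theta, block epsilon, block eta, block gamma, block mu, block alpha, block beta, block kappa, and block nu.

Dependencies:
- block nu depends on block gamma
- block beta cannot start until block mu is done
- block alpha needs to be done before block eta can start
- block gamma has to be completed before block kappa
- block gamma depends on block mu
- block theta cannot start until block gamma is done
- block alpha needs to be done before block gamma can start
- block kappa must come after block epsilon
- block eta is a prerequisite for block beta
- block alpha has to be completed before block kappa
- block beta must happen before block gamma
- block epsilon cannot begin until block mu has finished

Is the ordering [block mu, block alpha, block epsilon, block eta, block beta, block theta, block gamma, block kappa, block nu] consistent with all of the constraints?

No

Here block gamma comes after block theta.
That contradicts the constraint that block gamma must precede block theta.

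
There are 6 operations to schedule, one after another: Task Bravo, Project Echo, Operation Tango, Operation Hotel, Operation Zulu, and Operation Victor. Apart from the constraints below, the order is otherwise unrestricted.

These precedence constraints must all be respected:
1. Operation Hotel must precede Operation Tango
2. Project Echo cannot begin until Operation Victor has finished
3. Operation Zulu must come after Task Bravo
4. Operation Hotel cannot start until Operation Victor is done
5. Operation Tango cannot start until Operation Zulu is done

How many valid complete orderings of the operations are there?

26

2 operations have no prerequisites (Task Bravo, Operation Victor), so any of them could come first.
Systematically extending each partial ordering one operation at a time and counting, there are 26 complete orderings.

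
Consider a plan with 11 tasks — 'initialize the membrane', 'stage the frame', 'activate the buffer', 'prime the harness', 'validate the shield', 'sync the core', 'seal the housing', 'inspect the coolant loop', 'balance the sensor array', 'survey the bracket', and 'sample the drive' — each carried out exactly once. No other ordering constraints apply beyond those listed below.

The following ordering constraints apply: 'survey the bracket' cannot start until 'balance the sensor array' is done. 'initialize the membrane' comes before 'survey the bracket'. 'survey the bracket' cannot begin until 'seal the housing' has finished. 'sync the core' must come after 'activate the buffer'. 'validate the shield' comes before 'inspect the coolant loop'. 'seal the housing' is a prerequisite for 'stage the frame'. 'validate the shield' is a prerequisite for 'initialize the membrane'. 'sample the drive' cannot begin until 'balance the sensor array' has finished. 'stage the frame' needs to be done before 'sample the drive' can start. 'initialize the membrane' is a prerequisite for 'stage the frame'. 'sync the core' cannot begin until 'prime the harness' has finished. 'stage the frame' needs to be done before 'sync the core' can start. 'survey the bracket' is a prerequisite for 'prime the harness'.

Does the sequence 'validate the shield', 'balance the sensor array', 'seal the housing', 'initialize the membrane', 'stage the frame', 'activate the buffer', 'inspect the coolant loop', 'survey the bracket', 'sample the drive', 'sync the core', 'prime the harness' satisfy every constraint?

No

The sequence places 'sync the core' ahead of 'prime the harness'.
Since 'prime the harness' is required before 'sync the core', the ordering is invalid.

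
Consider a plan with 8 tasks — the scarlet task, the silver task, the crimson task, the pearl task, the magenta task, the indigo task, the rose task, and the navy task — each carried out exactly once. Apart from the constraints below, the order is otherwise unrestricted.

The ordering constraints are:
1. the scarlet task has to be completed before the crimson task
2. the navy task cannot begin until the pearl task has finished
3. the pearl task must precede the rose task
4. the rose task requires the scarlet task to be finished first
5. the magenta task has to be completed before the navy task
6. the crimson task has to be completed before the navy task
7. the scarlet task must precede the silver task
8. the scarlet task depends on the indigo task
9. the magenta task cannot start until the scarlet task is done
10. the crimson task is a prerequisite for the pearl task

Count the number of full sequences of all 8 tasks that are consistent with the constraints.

Only the indigo task has no prerequisites, so it must go first.
Systematically extending each partial ordering one task at a time and counting, there are 42 complete orderings.

42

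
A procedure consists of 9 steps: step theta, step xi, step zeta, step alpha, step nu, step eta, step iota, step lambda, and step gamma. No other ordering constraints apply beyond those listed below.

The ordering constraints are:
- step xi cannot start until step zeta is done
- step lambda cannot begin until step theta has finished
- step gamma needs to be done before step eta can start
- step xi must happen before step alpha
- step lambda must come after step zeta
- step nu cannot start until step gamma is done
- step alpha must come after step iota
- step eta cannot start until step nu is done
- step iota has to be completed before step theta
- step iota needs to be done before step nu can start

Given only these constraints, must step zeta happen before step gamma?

No

Nothing in the constraints links step zeta and step gamma; they are unordered relative to each other.
A valid ordering placing step gamma before step zeta exists, so the answer is no.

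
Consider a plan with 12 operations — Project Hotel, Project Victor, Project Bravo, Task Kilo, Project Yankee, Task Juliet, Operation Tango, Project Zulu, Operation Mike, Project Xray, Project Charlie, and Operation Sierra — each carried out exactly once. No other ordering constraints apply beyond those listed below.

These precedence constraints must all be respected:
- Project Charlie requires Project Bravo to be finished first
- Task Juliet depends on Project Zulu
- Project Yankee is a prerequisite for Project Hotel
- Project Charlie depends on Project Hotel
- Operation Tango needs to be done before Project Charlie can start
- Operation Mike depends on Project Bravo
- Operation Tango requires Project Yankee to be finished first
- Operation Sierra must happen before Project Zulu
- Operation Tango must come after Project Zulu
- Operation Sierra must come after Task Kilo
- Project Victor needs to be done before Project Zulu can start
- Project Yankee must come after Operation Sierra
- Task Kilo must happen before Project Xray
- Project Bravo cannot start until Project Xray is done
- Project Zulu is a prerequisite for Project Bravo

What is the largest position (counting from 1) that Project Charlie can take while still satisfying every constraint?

Nothing depends on Project Charlie, so it can be the final operation, position 12.

12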